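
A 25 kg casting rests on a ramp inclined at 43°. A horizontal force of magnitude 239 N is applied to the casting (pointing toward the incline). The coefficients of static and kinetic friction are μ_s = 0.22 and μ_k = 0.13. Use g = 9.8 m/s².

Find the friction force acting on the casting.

Normal direction: N = m g cos θ + P sin θ = 342.2 N.
Parallel to the incline: P cos θ − m g sin θ = 174.8 − 167.1 = 7.704 N; the friction needed to balance this is 7.704 N acting down the slope.
Maximum static friction: μ_s N = 0.22 × 342.2 = 75.28 N.
|f_req| = 7.704 ≤ 75.28 N → the casting is in equilibrium; friction equals the required value.

f ≈ 7.7 N (down the incline)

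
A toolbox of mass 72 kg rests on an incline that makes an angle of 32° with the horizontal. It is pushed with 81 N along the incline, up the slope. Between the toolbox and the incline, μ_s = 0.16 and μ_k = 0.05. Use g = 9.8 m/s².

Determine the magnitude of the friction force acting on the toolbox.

Normal force: N = m g cos θ = 72 × 9.8 × cos 32° = 598.4 N.
Parallel to the incline, ΣF = 0 gives f = m g sin θ − P = 373.9 − 81 = 292.9 N (up-slope positive).
Maximum static friction available: μ_s N = 0.16 × 598.4 = 95.74 N.
Since |292.9| > 95.74 N, static friction cannot hold it; the toolbox slides down the incline and kinetic friction applies: f = μ_k N = 0.05 × 598.4 = 29.9 N.

f ≈ 29.9 N (up the incline)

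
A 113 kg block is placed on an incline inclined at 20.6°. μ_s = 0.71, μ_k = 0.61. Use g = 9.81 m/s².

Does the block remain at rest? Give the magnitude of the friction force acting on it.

N = m g cos θ = 1040 N.
Down-slope weight component: m g sin θ = 390 N.
μ_s N = 737 N.
390 ≤ 737 N, so it stays put; friction = 390 N.

f ≈ 390 N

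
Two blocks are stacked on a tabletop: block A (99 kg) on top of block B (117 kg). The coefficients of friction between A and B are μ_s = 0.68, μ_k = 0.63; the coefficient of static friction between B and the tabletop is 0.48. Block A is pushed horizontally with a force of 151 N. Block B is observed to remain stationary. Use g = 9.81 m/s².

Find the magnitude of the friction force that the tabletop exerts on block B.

f ≈ 151 N

Between the blocks, N₁ = m_A g = 971.2 N.
Maximum static friction on A from B: μ_s N₁ = 0.68×971.2 = 660.4 N.
P = 151 N is within that limit, so A and B move together (both at rest); the A–B friction is simply f₁ = P = 151 N.
By Newton's third law B feels 151 N forward from A. With B stationary, the floor's static friction on B balances it: f₂ = 151 N (well within μ_s(m_A+m_B)g = 1017 N).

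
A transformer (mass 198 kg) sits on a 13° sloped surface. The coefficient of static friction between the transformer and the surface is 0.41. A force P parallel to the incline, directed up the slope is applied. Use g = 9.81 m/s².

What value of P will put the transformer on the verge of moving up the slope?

At impending motion up the slope, friction acts down-slope at its limit: f = μ_s N.
P is parallel to the surface, so N = m g cos θ = 1890 N.
Along the incline: P = m g sin θ + μ_s N = 437 + 0.41×1890 = 1210 N.

P ≈ 1210 N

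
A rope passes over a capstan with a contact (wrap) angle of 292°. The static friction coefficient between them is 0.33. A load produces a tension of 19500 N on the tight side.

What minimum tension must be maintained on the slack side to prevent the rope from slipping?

T_min ≈ 3630 N

Capstan equation at impending slip: T_tight/T_slack = e^{μβ}.
β = 292° = 5.096 rad; e^{μβ} = e^{0.33×5.096} = 5.375.
T_slack = T_tight / e^{μβ} = 19500 / 5.375 = 3630 N.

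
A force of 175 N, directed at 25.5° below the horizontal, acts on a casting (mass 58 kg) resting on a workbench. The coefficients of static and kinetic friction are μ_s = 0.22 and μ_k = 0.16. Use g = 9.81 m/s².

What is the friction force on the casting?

The vertical component of P adds to the normal force: N = m g + P sin α = 569 + 75.34 = 644.3 N.
Horizontally, friction must balance P cos α = 158 N.
μ_s N = 0.22 × 644.3 = 141.8 N.
The required friction exceeds μ_s N, so the casting moves and f = μ_k N = 103 N.

f ≈ 103 N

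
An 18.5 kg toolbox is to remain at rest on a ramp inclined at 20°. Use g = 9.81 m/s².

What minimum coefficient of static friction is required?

μ_s,min ≈ 0.364

At the slip threshold m g sin θ = μ_s m g cos θ, so μ_s,min = tan θ.
μ_s,min = tan 20° = 0.364.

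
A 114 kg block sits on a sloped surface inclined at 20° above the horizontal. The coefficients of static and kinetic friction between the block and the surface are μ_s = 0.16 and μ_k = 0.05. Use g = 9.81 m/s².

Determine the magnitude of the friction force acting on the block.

The normal reaction is N = m g cos θ = 1051 N.
Along the slope the weight component is m g sin θ = 382.5 N; friction must supply exactly this, acting up-slope.
The static-friction ceiling is μ_s N = 0.16 × 1051 = 168.1 N.
|382.5| exceeds 168.1 N, so the block slips down-slope; friction is kinetic, f = μ_k N = 0.05×1051 = 52.5 N.

f ≈ 52.5 N (up the incline)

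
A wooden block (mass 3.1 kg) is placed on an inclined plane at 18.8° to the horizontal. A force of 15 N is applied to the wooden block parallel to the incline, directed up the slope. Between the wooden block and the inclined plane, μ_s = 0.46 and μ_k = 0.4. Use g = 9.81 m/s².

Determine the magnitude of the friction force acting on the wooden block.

f ≈ 5.2 N (down the incline)

Normal force: N = m g cos θ = 3.1 × 9.81 × cos 18.8° = 28.79 N.
The friction needed for equilibrium is m g sin θ − P = 9.8 − 15 = -5.2 N, measured positive up-slope.
The static-friction ceiling is μ_s N = 0.46 × 28.79 = 13.24 N.
Since |-5.2| ≤ 13.24 N, static friction is sufficient; f equals the required value, not μ_s N.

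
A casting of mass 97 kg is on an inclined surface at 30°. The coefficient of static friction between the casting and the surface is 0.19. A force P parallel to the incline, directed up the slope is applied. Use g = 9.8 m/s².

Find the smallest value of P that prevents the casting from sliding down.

P_min ≈ 319 N

The casting tends to slide down (tan θ > μ_s), so at the point of impending slip friction acts up-slope at its limit: f = μ_s N.
P is parallel to the surface, so N = m g cos θ = 823 N.
Along the incline: P + μ_s N = m g sin θ, so P = 475 − 0.19×823 = 319 N.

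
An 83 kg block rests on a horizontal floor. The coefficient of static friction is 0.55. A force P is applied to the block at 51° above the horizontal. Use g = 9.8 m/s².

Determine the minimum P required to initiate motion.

N = m g − P sin α (the pull lifts the block).
At impending slip, P cos α = μ_s N = μ_s (m g − P sin α).
Solving: P (cos α + μ_s sin α) = μ_s m g → P = 0.55×813/(cos 51° + 0.55 sin 51°) = 447/1.057 = 423 N.

P ≈ 423 N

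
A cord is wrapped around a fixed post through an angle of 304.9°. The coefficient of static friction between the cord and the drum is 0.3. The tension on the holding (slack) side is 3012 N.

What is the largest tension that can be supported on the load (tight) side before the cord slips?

T_max ≈ 14900 N

At impending slip the capstan equation gives T₂/T₁ = e^{μβ} with β in radians.
β = 304.9° × π/180 = 5.322 rad.
e^{μβ} = e^{0.3×5.322} = 4.935.
T₂ = T₁ · e^{μβ} = 3012 × 4.935 = 14900 N.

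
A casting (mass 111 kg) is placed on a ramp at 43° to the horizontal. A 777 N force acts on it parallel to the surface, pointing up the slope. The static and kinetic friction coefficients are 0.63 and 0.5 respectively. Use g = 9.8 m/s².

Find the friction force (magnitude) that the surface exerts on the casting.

The normal reaction is N = m g cos θ = 795.6 N.
For equilibrium along the incline the friction force must supply f = m g sin θ − P = 741.9 − 777 = -35.12 N (positive meaning up-slope).
Maximum static friction available: μ_s N = 0.63 × 795.6 = 501.2 N.
Since |-35.12| ≤ 501.2 N, static friction is sufficient; f equals the required value, not μ_s N.

f ≈ 35.1 N (down the incline)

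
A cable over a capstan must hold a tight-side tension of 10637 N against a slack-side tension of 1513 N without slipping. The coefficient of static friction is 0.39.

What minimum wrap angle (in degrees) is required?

T₂/T₁ = e^{μβ} → β = ln(T₂/T₁)/μ.
β = ln(10637/1513)/0.39 = 1.95/0.39 = 5.001 rad.
In degrees: β = 5.001 × 180/π = 287°.

β_min ≈ 287°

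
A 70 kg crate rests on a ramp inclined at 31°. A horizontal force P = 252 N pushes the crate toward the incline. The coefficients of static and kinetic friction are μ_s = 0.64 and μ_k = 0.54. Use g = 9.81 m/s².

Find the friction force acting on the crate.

Normal direction: N = m g cos θ + P sin θ = 718.4 N.
Along the incline, the net driving force (taking up-slope positive) is P cos θ − m g sin θ = 216 − 353.7 = -137.7 N, so equilibrium requires friction f = 137.7 N (up-slope).
The limit of static friction is μ_s N = 459.8 N.
Since 137.7 N is within the 459.8 N limit, the crate stays put and friction is exactly 138 N.

f ≈ 138 N (up the incline)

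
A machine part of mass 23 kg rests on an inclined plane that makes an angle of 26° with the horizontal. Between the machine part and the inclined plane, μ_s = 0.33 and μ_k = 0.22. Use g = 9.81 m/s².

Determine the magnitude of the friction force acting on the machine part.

The normal reaction is N = m g cos θ = 202.8 N.
Along the slope the weight component is m g sin θ = 98.91 N; friction must supply exactly this, acting up-slope.
The static-friction ceiling is μ_s N = 0.33 × 202.8 = 66.92 N.
Since |98.91| > 66.92 N, static friction cannot hold it; the machine part slides down the incline and kinetic friction applies: f = μ_k N = 0.22 × 202.8 = 44.6 N.

f ≈ 44.6 N (up the incline)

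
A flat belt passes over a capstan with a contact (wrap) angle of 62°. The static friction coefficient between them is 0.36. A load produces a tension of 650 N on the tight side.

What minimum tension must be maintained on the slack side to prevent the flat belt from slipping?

T_min ≈ 440 N

Capstan equation at impending slip: T_tight/T_slack = e^{μβ}.
β = 62° = 1.082 rad; e^{μβ} = e^{0.36×1.082} = 1.476.
T_slack = T_tight / e^{μβ} = 650 / 1.476 = 440 N.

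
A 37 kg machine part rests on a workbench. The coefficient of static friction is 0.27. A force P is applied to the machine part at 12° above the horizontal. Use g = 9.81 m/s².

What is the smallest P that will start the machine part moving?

N = m g − P sin α (the pull lifts the machine part).
At impending slip, P cos α = μ_s N = μ_s (m g − P sin α).
Solving: P (cos α + μ_s sin α) = μ_s m g → P = 0.27×363/(cos 12° + 0.27 sin 12°) = 98/1.034 = 94.8 N.

P ≈ 94.8 N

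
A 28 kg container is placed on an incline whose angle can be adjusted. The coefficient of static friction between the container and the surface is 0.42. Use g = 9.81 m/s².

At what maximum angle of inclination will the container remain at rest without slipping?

At the slip threshold, m g sin θ = μ_s · m g cos θ, so tan θ = μ_s.
θ_max = arctan(0.42) = 22.8°.

θ_max ≈ 22.8°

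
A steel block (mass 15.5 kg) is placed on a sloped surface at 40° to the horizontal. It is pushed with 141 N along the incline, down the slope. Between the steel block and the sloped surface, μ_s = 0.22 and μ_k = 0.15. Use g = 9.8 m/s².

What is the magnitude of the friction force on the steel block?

f ≈ 17.5 N (up the incline)

Perpendicular to the surface, N = m g cos θ = 15.5·9.8·cos 40° = 116.4 N.
For equilibrium along the incline the friction force must supply f = m g sin θ + P = 97.64 + 141 = 238.6 N (positive meaning up-slope).
Static friction can supply at most μ_s N = 25.6 N.
Since |238.6| > 25.6 N, static friction cannot hold it; the steel block slides down the incline and kinetic friction applies: f = μ_k N = 0.15 × 116.4 = 17.5 N.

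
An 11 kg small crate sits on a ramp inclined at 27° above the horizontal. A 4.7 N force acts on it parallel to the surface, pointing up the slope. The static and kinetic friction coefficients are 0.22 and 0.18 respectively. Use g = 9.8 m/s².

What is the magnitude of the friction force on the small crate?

f ≈ 17.3 N (up the incline)

Perpendicular to the surface, N = m g cos θ = 11·9.8·cos 27° = 96.05 N.
For equilibrium along the incline the friction force must supply f = m g sin θ − P = 48.94 − 4.7 = 44.24 N (positive meaning up-slope).
Static friction can supply at most μ_s N = 21.13 N.
Since |44.24| > 21.13 N, static friction cannot hold it; the small crate slides down the incline and kinetic friction applies: f = μ_k N = 0.18 × 96.05 = 17.3 N.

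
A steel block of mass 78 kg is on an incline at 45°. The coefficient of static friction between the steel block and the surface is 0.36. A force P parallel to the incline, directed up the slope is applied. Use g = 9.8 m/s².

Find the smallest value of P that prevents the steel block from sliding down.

P_min ≈ 346 N

The steel block tends to slide down (tan θ > μ_s), so at the point of impending slip friction acts up-slope at its limit: f = μ_s N.
P is parallel to the surface, so N = m g cos θ = 541 N.
Along the incline: P + μ_s N = m g sin θ, so P = 541 − 0.36×541 = 346 N.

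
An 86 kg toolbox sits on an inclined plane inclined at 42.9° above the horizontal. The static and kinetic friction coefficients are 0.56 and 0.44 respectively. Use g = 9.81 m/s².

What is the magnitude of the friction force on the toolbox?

f ≈ 272 N (up the incline)

Normal force: N = m g cos θ = 86 × 9.81 × cos 42.9° = 618 N.
For equilibrium along the incline, friction must balance the weight component: f = m g sin θ = 574.3 N up the slope.
Maximum static friction available: μ_s N = 0.56 × 618 = 346.1 N.
|574.3| exceeds 346.1 N, so the toolbox slips down-slope; friction is kinetic, f = μ_k N = 0.44×618 = 272 N.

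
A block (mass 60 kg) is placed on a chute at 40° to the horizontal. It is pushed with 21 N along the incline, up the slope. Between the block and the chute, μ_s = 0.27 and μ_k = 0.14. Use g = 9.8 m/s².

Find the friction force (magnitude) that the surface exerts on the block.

The normal reaction is N = m g cos θ = 450.4 N.
Parallel to the incline, ΣF = 0 gives f = m g sin θ − P = 378 − 21 = 357 N (up-slope positive).
Static friction can supply at most μ_s N = 121.6 N.
Since |357| > 121.6 N, static friction cannot hold it; the block slides down the incline and kinetic friction applies: f = μ_k N = 0.14 × 450.4 = 63.1 N.

f ≈ 63.1 N (up the incline)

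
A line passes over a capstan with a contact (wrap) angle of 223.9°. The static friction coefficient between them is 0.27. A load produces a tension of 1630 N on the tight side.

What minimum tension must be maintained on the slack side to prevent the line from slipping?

T_min ≈ 567 N

Capstan equation at impending slip: T_tight/T_slack = e^{μβ}.
β = 223.9° = 3.908 rad; e^{μβ} = e^{0.27×3.908} = 2.872.
T_slack = T_tight / e^{μβ} = 1630 / 2.872 = 567 N.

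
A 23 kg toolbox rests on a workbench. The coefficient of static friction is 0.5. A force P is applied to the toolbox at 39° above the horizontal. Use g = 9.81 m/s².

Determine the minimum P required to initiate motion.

N = m g − P sin α (the pull lifts the toolbox).
At impending slip, P cos α = μ_s N = μ_s (m g − P sin α).
Solving: P (cos α + μ_s sin α) = μ_s m g → P = 0.5×226/(cos 39° + 0.5 sin 39°) = 113/1.092 = 103 N.

P ≈ 103 N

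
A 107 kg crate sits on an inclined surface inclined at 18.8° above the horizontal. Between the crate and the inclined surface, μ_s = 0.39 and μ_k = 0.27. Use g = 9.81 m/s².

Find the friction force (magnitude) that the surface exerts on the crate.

Normal force: N = m g cos θ = 107 × 9.81 × cos 18.8° = 993.7 N.
For equilibrium along the incline, friction must balance the weight component: f = m g sin θ = 338.3 N up the slope.
Maximum static friction available: μ_s N = 0.39 × 993.7 = 387.5 N.
Since |338.3| ≤ 387.5 N, static friction is sufficient; f equals the required value, not μ_s N.

f ≈ 338 N (up the incline)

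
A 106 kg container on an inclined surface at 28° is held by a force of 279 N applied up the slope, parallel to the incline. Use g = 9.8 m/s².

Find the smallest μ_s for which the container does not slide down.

μ_s,min ≈ 0.228

N = m g cos θ = 917.2 N.
Friction must make up the shortfall along the incline: f = m g sin θ − P = 487.7 − 279 = 208.7 N.
At the threshold f = μ_s N, so μ_s,min = 208.7/917.2 = 0.228.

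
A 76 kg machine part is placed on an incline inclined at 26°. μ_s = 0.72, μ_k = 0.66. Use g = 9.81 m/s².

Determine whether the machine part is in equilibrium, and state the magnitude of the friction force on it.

N = m g cos θ = 670 N.
Down-slope weight component: m g sin θ = 327 N.
μ_s N = 482 N.
327 ≤ 482 N, so it stays put; friction = 327 N.

f ≈ 327 N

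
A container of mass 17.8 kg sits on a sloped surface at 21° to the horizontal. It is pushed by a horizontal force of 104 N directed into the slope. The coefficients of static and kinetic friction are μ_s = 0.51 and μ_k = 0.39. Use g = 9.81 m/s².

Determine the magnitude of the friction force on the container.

f ≈ 34.5 N (down the incline)

The horizontal push has a component P sin θ into the surface, so N = m g cos θ + P sin θ = 163 + 37.27 = 200.3 N.
Along the incline, the net driving force (taking up-slope positive) is P cos θ − m g sin θ = 97.09 − 62.58 = 34.51 N, so equilibrium requires friction f = -34.51 N (down-slope).
The limit of static friction is μ_s N = 102.1 N.
|f_req| = 34.51 ≤ 102.1 N → the container is in equilibrium; friction equals the required value.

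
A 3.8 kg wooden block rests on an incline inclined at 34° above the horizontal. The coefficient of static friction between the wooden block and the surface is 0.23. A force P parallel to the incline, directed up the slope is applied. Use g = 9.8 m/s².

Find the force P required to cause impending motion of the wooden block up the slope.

P ≈ 27.9 N

At impending motion up the slope, friction acts down-slope at its limit: f = μ_s N.
P is parallel to the surface, so N = m g cos θ = 30.9 N.
Along the incline: P = m g sin θ + μ_s N = 20.8 + 0.23×30.9 = 27.9 N.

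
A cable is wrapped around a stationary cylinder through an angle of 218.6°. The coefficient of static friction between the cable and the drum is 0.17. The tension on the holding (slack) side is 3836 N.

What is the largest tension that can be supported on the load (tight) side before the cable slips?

T_max ≈ 7340 N

At impending slip the capstan equation gives T₂/T₁ = e^{μβ} with β in radians.
β = 218.6° × π/180 = 3.815 rad.
e^{μβ} = e^{0.17×3.815} = 1.913.
T₂ = T₁ · e^{μβ} = 3836 × 1.913 = 7340 N.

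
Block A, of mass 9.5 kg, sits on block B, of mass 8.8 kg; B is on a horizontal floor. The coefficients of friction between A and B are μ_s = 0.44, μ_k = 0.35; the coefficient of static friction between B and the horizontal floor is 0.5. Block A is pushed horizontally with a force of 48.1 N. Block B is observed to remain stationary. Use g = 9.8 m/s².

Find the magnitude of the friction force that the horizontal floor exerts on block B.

Normal force at the A–B interface: N₁ = m_A g = 93.1 N.
Maximum static friction on A from B: μ_s N₁ = 0.44×93.1 = 40.96 N.
Since P = 48.1 N > 40.96 N, A slides on B; the A–B friction is kinetic: f₁ = μ_k N₁ = 0.35×93.1 = 32.6 N.
By Newton's third law B feels 32.6 N forward from A. With B stationary, the floor's static friction on B balances it: f₂ = 32.6 N (well within μ_s(m_A+m_B)g = 89.67 N).

f ≈ 32.6 N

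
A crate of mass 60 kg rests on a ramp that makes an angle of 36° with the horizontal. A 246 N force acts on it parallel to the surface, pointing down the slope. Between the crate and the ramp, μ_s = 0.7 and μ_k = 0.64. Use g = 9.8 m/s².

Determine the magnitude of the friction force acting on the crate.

Normal force: N = m g cos θ = 60 × 9.8 × cos 36° = 475.7 N.
For equilibrium along the incline the friction force must supply f = m g sin θ + P = 345.6 + 246 = 591.6 N (positive meaning up-slope).
Static friction can supply at most μ_s N = 333 N.
Since |591.6| > 333 N, static friction cannot hold it; the crate slides down the incline and kinetic friction applies: f = μ_k N = 0.64 × 475.7 = 304 N.

f ≈ 304 N (up the incline)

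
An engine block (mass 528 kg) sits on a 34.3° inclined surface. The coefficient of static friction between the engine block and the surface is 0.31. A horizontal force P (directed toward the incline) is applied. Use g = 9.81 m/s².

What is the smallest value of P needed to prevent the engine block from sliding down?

P_min ≈ 1590 N

The engine block tends to slide down (tan θ > μ_s), so at the point of impending slip friction acts up-slope at its limit: f = μ_s N.
Perpendicular to the incline: N = m g cos θ + P sin θ.
Along the incline: P cos θ + μ_s N = m g sin θ, i.e. P cos θ + μ_s (m g cos θ + P sin θ) = m g sin θ.
Solving, P (cos θ + μ_s sin θ) = m g (sin θ − μ_s cos θ), so P = 5180×0.3074/1.001 = 1590 N.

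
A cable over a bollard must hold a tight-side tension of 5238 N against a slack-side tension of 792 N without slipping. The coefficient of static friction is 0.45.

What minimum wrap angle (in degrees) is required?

β_min ≈ 241°

T₂/T₁ = e^{μβ} → β = ln(T₂/T₁)/μ.
β = ln(5238/792)/0.45 = 1.889/0.45 = 4.198 rad.
In degrees: β = 4.198 × 180/π = 241°.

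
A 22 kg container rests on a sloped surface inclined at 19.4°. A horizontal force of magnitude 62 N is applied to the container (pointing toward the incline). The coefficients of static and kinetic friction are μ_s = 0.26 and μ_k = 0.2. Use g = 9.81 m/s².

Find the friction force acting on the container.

The horizontal push has a component P sin θ into the surface, so N = m g cos θ + P sin θ = 203.6 + 20.59 = 224.2 N.
Along the incline, the net driving force (taking up-slope positive) is P cos θ − m g sin θ = 58.48 − 71.69 = -13.21 N, so equilibrium requires friction f = 13.21 N (up-slope).
Maximum static friction: μ_s N = 0.26 × 224.2 = 58.28 N.
|f_req| = 13.21 ≤ 58.28 N → the container is in equilibrium; friction equals the required value.

f ≈ 13.2 N (up the incline)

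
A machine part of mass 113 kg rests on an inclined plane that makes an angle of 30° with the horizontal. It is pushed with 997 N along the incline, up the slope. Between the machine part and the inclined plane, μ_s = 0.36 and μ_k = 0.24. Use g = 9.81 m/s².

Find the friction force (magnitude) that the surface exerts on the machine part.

f ≈ 230 N (down the incline)

Perpendicular to the surface, N = m g cos θ = 113·9.81·cos 30° = 960 N.
For equilibrium along the incline the friction force must supply f = m g sin θ − P = 554.3 − 997 = -442.7 N (positive meaning up-slope).
Static friction can supply at most μ_s N = 345.6 N.
|-442.7| exceeds 345.6 N, so the machine part slips up-slope; friction is kinetic, f = μ_k N = 0.24×960 = 230 N.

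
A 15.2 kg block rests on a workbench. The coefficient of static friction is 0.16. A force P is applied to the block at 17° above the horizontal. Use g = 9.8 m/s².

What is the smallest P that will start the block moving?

N = m g − P sin α (the pull lifts the block).
At impending slip, P cos α = μ_s N = μ_s (m g − P sin α).
Solving: P (cos α + μ_s sin α) = μ_s m g → P = 0.16×149/(cos 17° + 0.16 sin 17°) = 23.8/1.003 = 23.8 N.

P ≈ 23.8 N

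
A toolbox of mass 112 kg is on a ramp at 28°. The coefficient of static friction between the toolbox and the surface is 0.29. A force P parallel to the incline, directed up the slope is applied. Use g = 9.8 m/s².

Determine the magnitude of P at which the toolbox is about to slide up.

P ≈ 796 N

At impending motion up the slope, friction acts down-slope at its limit: f = μ_s N.
P is parallel to the surface, so N = m g cos θ = 969 N.
Along the incline: P = m g sin θ + μ_s N = 515 + 0.29×969 = 796 N.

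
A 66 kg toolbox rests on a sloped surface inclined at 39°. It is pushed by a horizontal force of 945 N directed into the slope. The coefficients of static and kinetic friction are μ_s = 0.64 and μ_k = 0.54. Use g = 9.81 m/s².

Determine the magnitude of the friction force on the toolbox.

Normal direction: N = m g cos θ + P sin θ = 1098 N.
Along the incline, the net driving force (taking up-slope positive) is P cos θ − m g sin θ = 734.4 − 407.5 = 326.9 N, so equilibrium requires friction f = -326.9 N (down-slope).
Maximum static friction: μ_s N = 0.64 × 1098 = 702.6 N.
Since 326.9 N is within the 702.6 N limit, the toolbox stays put and friction is exactly 327 N.

f ≈ 327 N (down the incline)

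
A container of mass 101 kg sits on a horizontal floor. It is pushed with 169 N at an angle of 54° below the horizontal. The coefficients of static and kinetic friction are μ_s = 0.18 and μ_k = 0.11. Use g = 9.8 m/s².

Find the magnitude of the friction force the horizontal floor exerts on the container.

f ≈ 99.3 N

The vertical component of P adds to the normal force: N = m g + P sin α = 989.8 + 136.7 = 1127 N.
For equilibrium, f = P cos α = 169×cos 54° = 99.34 N.
The static-friction limit is μ_s N = 202.8 N.
Since 99.34 N does not exceed the limit, the container stays at rest and f = 99.3 N.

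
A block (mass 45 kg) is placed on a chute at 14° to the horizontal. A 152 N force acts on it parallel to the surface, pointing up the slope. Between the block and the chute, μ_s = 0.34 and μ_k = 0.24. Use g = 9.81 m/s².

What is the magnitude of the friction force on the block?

f ≈ 45.2 N (down the incline)

The normal reaction is N = m g cos θ = 428.3 N.
For equilibrium along the incline the friction force must supply f = m g sin θ − P = 106.8 − 152 = -45.2 N (positive meaning up-slope).
The static-friction ceiling is μ_s N = 0.34 × 428.3 = 145.6 N.
Since |-45.2| ≤ 145.6 N, no slip — friction simply equals what equilibrium demands.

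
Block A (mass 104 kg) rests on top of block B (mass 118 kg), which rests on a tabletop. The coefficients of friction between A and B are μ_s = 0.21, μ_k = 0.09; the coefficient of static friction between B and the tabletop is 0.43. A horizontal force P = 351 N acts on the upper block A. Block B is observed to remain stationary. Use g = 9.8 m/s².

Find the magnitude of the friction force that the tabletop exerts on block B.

f ≈ 91.7 N

Normal force at the A–B interface: N₁ = m_A g = 1019 N.
Maximum static friction on A from B: μ_s N₁ = 0.21×1019 = 214 N.
Since P = 351 N > 214 N, A slides on B; the A–B friction is kinetic: f₁ = μ_k N₁ = 0.09×1019 = 91.7 N.
By Newton's third law B feels 91.7 N forward from A. With B stationary, the floor's static friction on B balances it: f₂ = 91.7 N (well within μ_s(m_A+m_B)g = 935.5 N).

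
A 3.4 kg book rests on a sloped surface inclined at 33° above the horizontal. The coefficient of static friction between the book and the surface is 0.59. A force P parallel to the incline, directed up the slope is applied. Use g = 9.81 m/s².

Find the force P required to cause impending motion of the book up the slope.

P ≈ 34.7 N

At impending motion up the slope, friction acts down-slope at its limit: f = μ_s N.
P is parallel to the surface, so N = m g cos θ = 28 N.
Along the incline: P = m g sin θ + μ_s N = 18.2 + 0.59×28 = 34.7 N.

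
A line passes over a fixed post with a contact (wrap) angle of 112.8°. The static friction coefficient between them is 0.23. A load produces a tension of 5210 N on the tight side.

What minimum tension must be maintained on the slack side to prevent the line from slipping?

T_min ≈ 3310 N

Capstan equation at impending slip: T_tight/T_slack = e^{μβ}.
β = 112.8° = 1.969 rad; e^{μβ} = e^{0.23×1.969} = 1.573.
T_slack = T_tight / e^{μβ} = 5210 / 1.573 = 3310 N.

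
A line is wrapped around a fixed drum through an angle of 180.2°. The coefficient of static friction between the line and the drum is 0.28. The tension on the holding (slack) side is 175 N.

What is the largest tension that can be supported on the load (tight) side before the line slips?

T_max ≈ 422 N

At impending slip the capstan equation gives T₂/T₁ = e^{μβ} with β in radians.
β = 180.2° × π/180 = 3.145 rad.
e^{μβ} = e^{0.28×3.145} = 2.412.
T₂ = T₁ · e^{μβ} = 175 × 2.412 = 422 N.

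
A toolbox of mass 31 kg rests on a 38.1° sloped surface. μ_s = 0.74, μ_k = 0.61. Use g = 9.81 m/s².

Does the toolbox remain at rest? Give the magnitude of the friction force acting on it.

f ≈ 146 N

N = m g cos θ = 239 N.
Down-slope weight component: m g sin θ = 188 N.
μ_s N = 177 N.
188 > 177 N, so it slides; kinetic friction f = μ_k N = 0.61×239 = 146 N.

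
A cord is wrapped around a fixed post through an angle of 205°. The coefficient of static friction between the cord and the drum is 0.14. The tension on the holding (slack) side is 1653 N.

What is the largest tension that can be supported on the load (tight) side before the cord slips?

T_max ≈ 2730 N

At impending slip the capstan equation gives T₂/T₁ = e^{μβ} with β in radians.
β = 205° × π/180 = 3.578 rad.
e^{μβ} = e^{0.14×3.578} = 1.65.
T₂ = T₁ · e^{μβ} = 1653 × 1.65 = 2730 N.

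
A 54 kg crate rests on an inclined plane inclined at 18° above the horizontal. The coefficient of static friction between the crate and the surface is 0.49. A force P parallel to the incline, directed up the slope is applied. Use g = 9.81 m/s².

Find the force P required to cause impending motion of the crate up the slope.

At impending motion up the slope, friction acts down-slope at its limit: f = μ_s N.
P is parallel to the surface, so N = m g cos θ = 504 N.
Along the incline: P = m g sin θ + μ_s N = 164 + 0.49×504 = 411 N.

P ≈ 411 N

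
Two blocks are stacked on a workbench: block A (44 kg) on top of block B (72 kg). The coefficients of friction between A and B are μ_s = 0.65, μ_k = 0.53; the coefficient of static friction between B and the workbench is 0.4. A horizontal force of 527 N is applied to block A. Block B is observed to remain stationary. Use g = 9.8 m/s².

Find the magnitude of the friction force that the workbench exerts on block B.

f ≈ 229 N

The normal force B exerts on A is simply A's weight, N₁ = 431.2 N.
So the A–B interface can sustain at most μ_s N₁ = 280.3 N of static friction.
P = 527 N exceeds that limit, so A slips over B and the interface friction becomes kinetic: f₁ = μ_k N₁ = 0.53×431.2 = 229 N.
By Newton's third law B feels 229 N forward from A. With B stationary, the floor's static friction on B balances it: f₂ = 229 N (well within μ_s(m_A+m_B)g = 454.7 N).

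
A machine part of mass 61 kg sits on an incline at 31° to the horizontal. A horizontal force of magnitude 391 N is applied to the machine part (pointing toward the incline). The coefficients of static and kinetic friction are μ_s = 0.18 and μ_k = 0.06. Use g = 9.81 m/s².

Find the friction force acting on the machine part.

f ≈ 26.9 N (down the incline)

Normal direction: N = m g cos θ + P sin θ = 714.3 N.
Along the incline, the net driving force (taking up-slope positive) is P cos θ − m g sin θ = 335.2 − 308.2 = 26.95 N, so equilibrium requires friction f = -26.95 N (down-slope).
The limit of static friction is μ_s N = 128.6 N.
|f_req| = 26.95 ≤ 128.6 N → the machine part is in equilibrium; friction equals the required value.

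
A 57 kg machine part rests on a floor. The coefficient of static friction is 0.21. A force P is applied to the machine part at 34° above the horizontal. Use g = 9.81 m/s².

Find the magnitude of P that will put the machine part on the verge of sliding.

N = m g − P sin α (the pull lifts the machine part).
At impending slip, P cos α = μ_s N = μ_s (m g − P sin α).
Solving: P (cos α + μ_s sin α) = μ_s m g → P = 0.21×559/(cos 34° + 0.21 sin 34°) = 117/0.9465 = 124 N.

P ≈ 124 N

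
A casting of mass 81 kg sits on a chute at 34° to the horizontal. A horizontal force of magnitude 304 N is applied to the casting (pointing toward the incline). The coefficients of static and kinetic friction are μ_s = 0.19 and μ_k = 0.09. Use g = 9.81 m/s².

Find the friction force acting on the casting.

f ≈ 74.6 N (up the incline)

Resolve perpendicular to the incline: N = m g cos θ + P sin θ = 81×9.81×cos 34° + 304×sin 34° = 828.8 N.
Along the incline, the net driving force (taking up-slope positive) is P cos θ − m g sin θ = 252 − 444.3 = -192.3 N, so equilibrium requires friction f = 192.3 N (up-slope).
Maximum static friction: μ_s N = 0.19 × 828.8 = 157.5 N.
|f_req| = 192.3 > 157.5 N → the casting slides down the incline; f = μ_k N = 0.09 × 828.8 = 74.6 N.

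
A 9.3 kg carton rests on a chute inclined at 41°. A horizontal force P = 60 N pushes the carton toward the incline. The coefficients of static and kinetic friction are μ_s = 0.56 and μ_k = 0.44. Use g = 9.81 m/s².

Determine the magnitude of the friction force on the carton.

f ≈ 14.6 N (up the incline)

Resolve perpendicular to the incline: N = m g cos θ + P sin θ = 9.3×9.81×cos 41° + 60×sin 41° = 108.2 N.
Along the incline, the net driving force (taking up-slope positive) is P cos θ − m g sin θ = 45.28 − 59.85 = -14.57 N, so equilibrium requires friction f = 14.57 N (up-slope).
The limit of static friction is μ_s N = 60.6 N.
Since 14.57 N is within the 60.6 N limit, the carton stays put and friction is exactly 14.6 N.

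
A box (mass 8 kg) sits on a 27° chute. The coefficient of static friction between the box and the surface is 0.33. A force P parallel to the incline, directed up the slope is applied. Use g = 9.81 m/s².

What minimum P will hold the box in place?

P_min ≈ 12.6 N

The box tends to slide down (tan θ > μ_s), so at the point of impending slip friction acts up-slope at its limit: f = μ_s N.
P is parallel to the surface, so N = m g cos θ = 69.9 N.
Along the incline: P + μ_s N = m g sin θ, so P = 35.6 − 0.33×69.9 = 12.6 N.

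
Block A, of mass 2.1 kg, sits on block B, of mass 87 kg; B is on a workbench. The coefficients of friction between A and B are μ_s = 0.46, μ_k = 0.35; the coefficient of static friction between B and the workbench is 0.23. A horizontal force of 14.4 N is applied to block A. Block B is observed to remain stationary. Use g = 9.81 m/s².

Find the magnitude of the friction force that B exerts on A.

f ≈ 7.21 N

Between the blocks, N₁ = m_A g = 20.6 N.
So the A–B interface can sustain at most μ_s N₁ = 9.476 N of static friction.
P = 14.4 N exceeds that limit, so A slips over B and the interface friction becomes kinetic: f₁ = μ_k N₁ = 0.35×20.6 = 7.21 N.
By Newton's third law B feels 7.21 N forward from A. With B stationary, the floor's static friction on B balances it: f₂ = 7.21 N (well within μ_s(m_A+m_B)g = 201 N).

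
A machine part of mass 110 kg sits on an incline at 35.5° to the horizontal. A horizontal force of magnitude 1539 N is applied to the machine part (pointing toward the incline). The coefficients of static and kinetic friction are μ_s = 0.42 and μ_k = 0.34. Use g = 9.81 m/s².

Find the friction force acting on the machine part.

f ≈ 626 N (down the incline)

Normal direction: N = m g cos θ + P sin θ = 1772 N.
Along the incline, the net driving force (taking up-slope positive) is P cos θ − m g sin θ = 1253 − 626.6 = 626.3 N, so equilibrium requires friction f = -626.3 N (down-slope).
The limit of static friction is μ_s N = 744.3 N.
|f_req| = 626.3 ≤ 744.3 N → the machine part is in equilibrium; friction equals the required value.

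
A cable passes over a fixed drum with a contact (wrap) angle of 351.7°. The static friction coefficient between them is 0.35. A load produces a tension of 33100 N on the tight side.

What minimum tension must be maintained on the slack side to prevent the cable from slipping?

T_min ≈ 3860 N

Capstan equation at impending slip: T_tight/T_slack = e^{μβ}.
β = 351.7° = 6.138 rad; e^{μβ} = e^{0.35×6.138} = 8.571.
T_slack = T_tight / e^{μβ} = 33100 / 8.571 = 3860 N.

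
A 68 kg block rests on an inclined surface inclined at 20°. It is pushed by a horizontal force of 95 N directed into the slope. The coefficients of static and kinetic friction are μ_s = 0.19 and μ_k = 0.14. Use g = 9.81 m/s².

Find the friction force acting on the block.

f ≈ 92.3 N (up the incline)

Normal direction: N = m g cos θ + P sin θ = 659.3 N.
Parallel to the incline: P cos θ − m g sin θ = 89.27 − 228.2 = -138.9 N; the friction needed to balance this is 138.9 N acting up the slope.
Maximum static friction: μ_s N = 0.19 × 659.3 = 125.3 N.
|f_req| = 138.9 > 125.3 N → the block slides down the incline; f = μ_k N = 0.14 × 659.3 = 92.3 N.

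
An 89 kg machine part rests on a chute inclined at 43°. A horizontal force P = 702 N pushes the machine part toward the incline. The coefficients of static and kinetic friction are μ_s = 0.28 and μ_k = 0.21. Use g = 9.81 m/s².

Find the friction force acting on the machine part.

Normal direction: N = m g cos θ + P sin θ = 1117 N.
Along the incline, the net driving force (taking up-slope positive) is P cos θ − m g sin θ = 513.4 − 595.4 = -82.04 N, so equilibrium requires friction f = 82.04 N (up-slope).
The limit of static friction is μ_s N = 312.8 N.
|f_req| = 82.04 ≤ 312.8 N → the machine part is in equilibrium; friction equals the required value.

f ≈ 82 N (up the incline)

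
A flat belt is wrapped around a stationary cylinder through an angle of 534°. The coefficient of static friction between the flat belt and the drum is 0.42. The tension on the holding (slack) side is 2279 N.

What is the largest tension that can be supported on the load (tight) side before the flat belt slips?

At impending slip the capstan equation gives T₂/T₁ = e^{μβ} with β in radians.
β = 534° × π/180 = 9.32 rad.
e^{μβ} = e^{0.42×9.32} = 50.12.
T₂ = T₁ · e^{μβ} = 2279 × 50.12 = 114000 N.

T_max ≈ 114000 N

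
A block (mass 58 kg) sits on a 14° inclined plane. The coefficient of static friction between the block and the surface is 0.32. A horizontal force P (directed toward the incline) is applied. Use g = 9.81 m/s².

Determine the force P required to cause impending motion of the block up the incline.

At impending motion up the slope, friction acts down-slope at its limit: f = μ_s N.
Perpendicular to the incline: N = m g cos θ + P sin θ.
Along the incline: P cos θ = m g sin θ + μ_s N = m g sin θ + μ_s (m g cos θ + P sin θ).
Solving, P (cos θ − μ_s sin θ) = m g (sin θ + μ_s cos θ), so P = 58×9.81×(sin 14° + 0.32 cos 14°)/(cos 14° − 0.32 sin 14°) = 569×0.5524/0.8929 = 352 N.

P ≈ 352 N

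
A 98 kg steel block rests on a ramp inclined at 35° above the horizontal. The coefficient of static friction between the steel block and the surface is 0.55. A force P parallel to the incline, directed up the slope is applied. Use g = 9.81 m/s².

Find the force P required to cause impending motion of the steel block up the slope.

P ≈ 985 N

At impending motion up the slope, friction acts down-slope at its limit: f = μ_s N.
P is parallel to the surface, so N = m g cos θ = 788 N.
Along the incline: P = m g sin θ + μ_s N = 551 + 0.55×788 = 985 N.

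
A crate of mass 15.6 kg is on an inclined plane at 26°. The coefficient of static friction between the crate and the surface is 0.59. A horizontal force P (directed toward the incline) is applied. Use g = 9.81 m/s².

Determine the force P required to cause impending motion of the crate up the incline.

P ≈ 232 N

At impending motion up the slope, friction acts down-slope at its limit: f = μ_s N.
Perpendicular to the incline: N = m g cos θ + P sin θ.
Along the incline: P cos θ = m g sin θ + μ_s N = m g sin θ + μ_s (m g cos θ + P sin θ).
Solving, P (cos θ − μ_s sin θ) = m g (sin θ + μ_s cos θ), so P = 15.6×9.81×(sin 26° + 0.59 cos 26°)/(cos 26° − 0.59 sin 26°) = 153×0.9687/0.6402 = 232 N.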